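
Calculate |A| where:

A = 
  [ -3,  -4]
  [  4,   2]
For a 2×2 matrix, det = ad - bc = (-3)(2) - (-4)(4) = 10

det(A) = 10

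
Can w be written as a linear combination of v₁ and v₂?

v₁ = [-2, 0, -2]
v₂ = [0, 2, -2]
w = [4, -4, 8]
Yes

Form the augmented matrix and row-reduce:
[v₁|v₂|w] = 
  [ -2,   0,   4]
  [  0,   2,  -4]
  [ -2,  -2,   8]
R3 → R3 - (1)·R1
R3 → R3 + (1)·R2
REF = 
  [ -2,   0,   4]
  [  0,   2,  -4]
  [  0,   0,   0]

No row of the form [0 0 | nonzero], so the system is consistent. Back-substitution gives c₁ = -2, c₂ = -2: w = (-2)·v₁ + (-2)·v₂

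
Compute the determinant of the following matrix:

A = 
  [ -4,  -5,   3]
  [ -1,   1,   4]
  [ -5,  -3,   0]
76

Cofactor expansion along row 1:
det(A) = (-4)·((1)(0) - (4)(-3)) - (-5)·((-1)(0) - (4)(-5)) + (3)·((-1)(-3) - (1)(-5))
  = (-4)(12) - (-5)(20) + (3)(8)
  = 76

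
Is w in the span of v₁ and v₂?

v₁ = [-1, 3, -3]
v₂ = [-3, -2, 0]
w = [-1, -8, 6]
Yes

Form the augmented matrix and row-reduce:
[v₁|v₂|w] = 
  [ -1,  -3,  -1]
  [  3,  -2,  -8]
  [ -3,   0,   6]
R2 → R2 + (3)·R1
R3 → R3 - (3)·R1
R3 → R3 + (9/11)·R2
REF = 
  [ -1,  -3,  -1]
  [  0, -11, -11]
  [  0,   0,   0]

No row of the form [0 0 | nonzero], so the system is consistent. Back-substitution gives c₁ = -2, c₂ = 1: w = (-2)·v₁ + (1)·v₂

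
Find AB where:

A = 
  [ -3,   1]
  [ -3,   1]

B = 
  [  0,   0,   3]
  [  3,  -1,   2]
A is 2×2 and B is 2×3, so AB is 2×3. Each entry is (row of A)·(column of B):
AB[1,1] = (-3)(0) + (1)(3) = 3
AB[1,2] = (-3)(0) + (1)(-1) = -1
AB[1,3] = (-3)(3) + (1)(2) = -7
AB[2,1] = (-3)(0) + (1)(3) = 3
AB[2,2] = (-3)(0) + (1)(-1) = -1
AB[2,3] = (-3)(3) + (1)(2) = -7

AB = 
  [  3,  -1,  -7]
  [  3,  -1,  -7]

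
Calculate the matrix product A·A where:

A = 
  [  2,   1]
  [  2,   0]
A² = A·A:
A²[1,1] = (2)(2) + (1)(2) = 6
A²[1,2] = (2)(1) + (1)(0) = 2
A²[2,1] = (2)(2) + (0)(2) = 4
A²[2,2] = (2)(1) + (0)(0) = 2
A² = 
  [  6,   2]
  [  4,   2]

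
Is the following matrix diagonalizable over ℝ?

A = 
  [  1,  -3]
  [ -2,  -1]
Yes

tr(A) = 0, det(A) = -7
Characteristic polynomial: λ² - tr(A)λ + det(A) = λ² - 7
λ² - 7 = 0  ⇒  λ = (0 ± √((0)² - 4·(-7)))/2 = (0 ± √(28))/2
  = √7,  -√7
Eigenvalues: √7, -√7  (≈ 2.646, -2.646)
The two irrational eigenvalues are distinct (simple), so each has alg. mult. = geom. mult. = 1.
Sum of geometric multiplicities equals n, so A has n independent eigenvectors.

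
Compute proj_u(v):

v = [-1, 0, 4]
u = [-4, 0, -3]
proj_u(v) = [32/25, 0, 24/25]

v·u = (-1)(-4) + (0)(0) + (4)(-3) = -8
u·u = (-4)² + (0)² + (-3)² = 25
proj_u(v) = (v·u / u·u) × u = (-8/25) × u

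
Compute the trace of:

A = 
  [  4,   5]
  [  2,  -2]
2

tr(A) = 4 + -2 = 2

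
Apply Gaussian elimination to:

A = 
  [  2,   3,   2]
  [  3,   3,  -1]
Row operations:
R2 → R2 - (3/2)·R1

Resulting echelon form:
REF = 
  [   2,    3,    2]
  [   0, -3/2,   -4]

Rank = 2 (number of non-zero pivot rows).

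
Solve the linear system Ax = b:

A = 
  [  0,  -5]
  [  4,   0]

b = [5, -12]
x = [-3, -1]

Row reduce the augmented matrix [A|b]:
Swap R1 ↔ R2
REF = 
  [  4,   0, -12]
  [  0,  -5,   5]

Back-substitution:
x₂ = 5 / (-5) = -1
x₁ = (-12 - (0)(-1)) / 4 = -3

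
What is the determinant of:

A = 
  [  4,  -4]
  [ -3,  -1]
-16

For a 2×2 matrix, det = ad - bc = (4)(-1) - (-4)(-3) = -16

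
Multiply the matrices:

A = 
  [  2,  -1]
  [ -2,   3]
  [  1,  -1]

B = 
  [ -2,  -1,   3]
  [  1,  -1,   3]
A is 3×2 and B is 2×3, so AB is 3×3. Each entry is (row of A)·(column of B):
AB[1,1] = (2)(-2) + (-1)(1) = -5
AB[1,2] = (2)(-1) + (-1)(-1) = -1
AB[1,3] = (2)(3) + (-1)(3) = 3
AB[2,1] = (-2)(-2) + (3)(1) = 7
AB[2,2] = (-2)(-1) + (3)(-1) = -1
AB[2,3] = (-2)(3) + (3)(3) = 3
AB[3,1] = (1)(-2) + (-1)(1) = -3
AB[3,2] = (1)(-1) + (-1)(-1) = 0
AB[3,3] = (1)(3) + (-1)(3) = 0

AB = 
  [ -5,  -1,   3]
  [  7,  -1,   3]
  [ -3,   0,   0]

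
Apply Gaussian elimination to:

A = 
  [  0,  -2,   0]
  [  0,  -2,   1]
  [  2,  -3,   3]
Row operations:
Swap R1 ↔ R3
R3 → R3 - (1)·R2

Resulting echelon form:
REF = 
  [  2,  -3,   3]
  [  0,  -2,   1]
  [  0,   0,  -1]

Rank = 3 (number of non-zero pivot rows).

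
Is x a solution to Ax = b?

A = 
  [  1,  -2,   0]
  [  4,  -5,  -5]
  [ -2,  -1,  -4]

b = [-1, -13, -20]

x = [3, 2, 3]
Yes

Ax = [-1, -13, -20] = b ✓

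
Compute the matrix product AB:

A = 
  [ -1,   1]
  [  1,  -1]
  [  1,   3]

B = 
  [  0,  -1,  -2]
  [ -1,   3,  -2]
A is 3×2 and B is 2×3, so AB is 3×3. Each entry is (row of A)·(column of B):
AB[1,1] = (-1)(0) + (1)(-1) = -1
AB[1,2] = (-1)(-1) + (1)(3) = 4
AB[1,3] = (-1)(-2) + (1)(-2) = 0
AB[2,1] = (1)(0) + (-1)(-1) = 1
AB[2,2] = (1)(-1) + (-1)(3) = -4
AB[2,3] = (1)(-2) + (-1)(-2) = 0
AB[3,1] = (1)(0) + (3)(-1) = -3
AB[3,2] = (1)(-1) + (3)(3) = 8
AB[3,3] = (1)(-2) + (3)(-2) = -8

AB = 
  [ -1,   4,   0]
  [  1,  -4,   0]
  [ -3,   8,  -8]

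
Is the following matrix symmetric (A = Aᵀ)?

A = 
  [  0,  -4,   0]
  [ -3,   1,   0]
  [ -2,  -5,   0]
No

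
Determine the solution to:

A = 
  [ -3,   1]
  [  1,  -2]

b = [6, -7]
x = [-1, 3]

Row reduce the augmented matrix [A|b]:
R2 → R2 + (1/3)·R1
REF = 
  [  -3,    1,    6]
  [   0, -5/3,   -5]

Back-substitution:
x₂ = (-5) / (-5/3) = 3
x₁ = (6 - (1)(3)) / (-3) = -1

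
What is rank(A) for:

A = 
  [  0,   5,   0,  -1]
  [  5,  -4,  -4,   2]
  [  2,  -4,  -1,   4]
Row reduce:
Swap R1 ↔ R2
R3 → R3 - (2/5)·R1
R3 → R3 + (12/25)·R2
REF = 
  [    5,    -4,    -4,     2]
  [    0,     5,     0,    -1]
  [    0,     0,   3/5, 68/25]
Pivot columns: 1, 2, 3 → 3 pivots.

rank(A) = 3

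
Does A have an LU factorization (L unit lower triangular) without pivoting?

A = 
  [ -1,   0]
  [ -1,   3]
Yes.
A[1,1] = -1 ≠ 0, so Gaussian elimination proceeds without a row swap: multiplier ℓ₂₁ = (-1)/(-1) = 1, and U[2,2] = 3 - (1)(0) = 3.
L = 
  [  1,   0]
  [  1,   1]
U = 
  [ -1,   0]
  [  0,   3]
Check row 2 of LU: [(1)(-1), (1)(0) + 3] = [-1, 3] = row 2 of A ✓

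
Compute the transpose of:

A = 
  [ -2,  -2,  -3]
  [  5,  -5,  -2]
Aᵀ = 
  [ -2,   5]
  [ -2,  -5]
  [ -3,  -2]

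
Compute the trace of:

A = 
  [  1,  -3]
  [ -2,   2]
3

tr(A) = 1 + 2 = 3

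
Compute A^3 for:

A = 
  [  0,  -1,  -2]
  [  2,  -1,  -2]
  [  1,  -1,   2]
A^3 = 
  [  4,   3,  -2]
  [ -4,   9,  -6]
  [  0,  -2,  12]

A² = A·A:
A²[1,1] = (0)(0) + (-1)(2) + (-2)(1) = -4
A²[1,2] = (0)(-1) + (-1)(-1) + (-2)(-1) = 3
A²[1,3] = (0)(-2) + (-1)(-2) + (-2)(2) = -2
A²[2,1] = (2)(0) + (-1)(2) + (-2)(1) = -4
A²[2,2] = (2)(-1) + (-1)(-1) + (-2)(-1) = 1
A²[2,3] = (2)(-2) + (-1)(-2) + (-2)(2) = -6
A²[3,1] = (1)(0) + (-1)(2) + (2)(1) = 0
A²[3,2] = (1)(-1) + (-1)(-1) + (2)(-1) = -2
A²[3,3] = (1)(-2) + (-1)(-2) + (2)(2) = 4
A² = 
  [ -4,   3,  -2]
  [ -4,   1,  -6]
  [  0,  -2,   4]

A^3 = A^2·A:
A^3[1,1] = (-4)(0) + (3)(2) + (-2)(1) = 4
A^3[1,2] = (-4)(-1) + (3)(-1) + (-2)(-1) = 3
A^3[1,3] = (-4)(-2) + (3)(-2) + (-2)(2) = -2
A^3[2,1] = (-4)(0) + (1)(2) + (-6)(1) = -4
A^3[2,2] = (-4)(-1) + (1)(-1) + (-6)(-1) = 9
A^3[2,3] = (-4)(-2) + (1)(-2) + (-6)(2) = -6
A^3[3,1] = (0)(0) + (-2)(2) + (4)(1) = 0
A^3[3,2] = (0)(-1) + (-2)(-1) + (4)(-1) = -2
A^3[3,3] = (0)(-2) + (-2)(-2) + (4)(2) = 12
A^3 = 
  [  4,   3,  -2]
  [ -4,   9,  -6]
  [  0,  -2,  12]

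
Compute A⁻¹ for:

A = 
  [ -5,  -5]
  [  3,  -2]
det(A) = (-5)(-2) - (-5)(3) = 25
For a 2×2 matrix, A⁻¹ = (1/det(A)) · [[d, -b], [-c, a]]
    = (1/25) · [[-2, 5], [-3, -5]]

A⁻¹ = 
  [-2/25,   1/5]
  [-3/25,  -1/5]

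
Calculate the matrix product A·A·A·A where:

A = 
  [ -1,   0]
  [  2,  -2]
A^4 = 
  [  1,   0]
  [-30,  16]

A² = A·A:
A²[1,1] = (-1)(-1) + (0)(2) = 1
A²[1,2] = (-1)(0) + (0)(-2) = 0
A²[2,1] = (2)(-1) + (-2)(2) = -6
A²[2,2] = (2)(0) + (-2)(-2) = 4
A² = 
  [  1,   0]
  [ -6,   4]

A^3 = A^2·A:
A^3[1,1] = (1)(-1) + (0)(2) = -1
A^3[1,2] = (1)(0) + (0)(-2) = 0
A^3[2,1] = (-6)(-1) + (4)(2) = 14
A^3[2,2] = (-6)(0) + (4)(-2) = -8
A^3 = 
  [ -1,   0]
  [ 14,  -8]

A^4 = A^3·A:
A^4[1,1] = (-1)(-1) + (0)(2) = 1
A^4[1,2] = (-1)(0) + (0)(-2) = 0
A^4[2,1] = (14)(-1) + (-8)(2) = -30
A^4[2,2] = (14)(0) + (-8)(-2) = 16
A^4 = 
  [  1,   0]
  [-30,  16]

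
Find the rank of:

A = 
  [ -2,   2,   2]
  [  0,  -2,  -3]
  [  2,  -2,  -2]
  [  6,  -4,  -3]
Row reduce:
R3 → R3 + (1)·R1
R4 → R4 + (3)·R1
R4 → R4 + (1)·R2
REF = 
  [ -2,   2,   2]
  [  0,  -2,  -3]
  [  0,   0,   0]
  [  0,   0,   0]
Pivot columns: 1, 2 → 2 pivots.

rank(A) = 2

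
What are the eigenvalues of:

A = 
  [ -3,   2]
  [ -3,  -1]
tr(A) = -4, det(A) = 9
Characteristic polynomial: λ² - tr(A)λ + det(A) = λ² + 4λ + 9
λ² + 4λ + 9 = 0  ⇒  λ = (-4 ± √((4)² - 4·(9)))/2 = (-4 ± √(-20))/2
  = -2 + i√5,  -2 - i√5

λ = -2 + i√5, -2 - i√5  (≈ -2 + 2.236i, -2 - 2.236i)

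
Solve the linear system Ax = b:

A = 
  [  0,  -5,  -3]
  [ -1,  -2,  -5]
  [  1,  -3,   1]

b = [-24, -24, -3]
x = [3, 3, 3]

Row reduce the augmented matrix [A|b]:
Swap R1 ↔ R2
R3 → R3 + (1)·R1
R3 → R3 - (1)·R2
REF = 
  [ -1,  -2,  -5, -24]
  [  0,  -5,  -3, -24]
  [  0,   0,  -1,  -3]

Back-substitution:
x₃ = (-3) / (-1) = 3
x₂ = (-24 - (-3)(3)) / (-5) = 3
x₁ = (-24 - (-2)(3) - (-5)(3)) / (-1) = 3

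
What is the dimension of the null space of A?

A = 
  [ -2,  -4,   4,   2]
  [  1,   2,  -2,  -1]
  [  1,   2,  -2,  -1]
nullity(A) = 3

Row reduce:
R2 → R2 + (1/2)·R1
R3 → R3 + (1/2)·R1
REF = 
  [ -2,  -4,   4,   2]
  [  0,   0,   0,   0]
  [  0,   0,   0,   0]
Pivot columns: 1 → 1 pivot.
rank(A) = 1, so nullity(A) = 4 - 1 = 3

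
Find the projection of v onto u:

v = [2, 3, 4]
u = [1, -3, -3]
proj_u(v) = [-1, 3, 3]

v·u = (2)(1) + (3)(-3) + (4)(-3) = -19
u·u = (1)² + (-3)² + (-3)² = 19
proj_u(v) = (v·u / u·u) × u = (-19/19) × u = (-1) × u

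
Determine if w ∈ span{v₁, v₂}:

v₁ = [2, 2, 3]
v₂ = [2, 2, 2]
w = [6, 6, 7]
Yes

Form the augmented matrix and row-reduce:
[v₁|v₂|w] = 
  [  2,   2,   6]
  [  2,   2,   6]
  [  3,   2,   7]
R2 → R2 - (1)·R1
R3 → R3 - (3/2)·R1
Swap R2 ↔ R3
REF = 
  [  2,   2,   6]
  [  0,  -1,  -2]
  [  0,   0,   0]

No row of the form [0 0 | nonzero], so the system is consistent. Back-substitution gives c₁ = 1, c₂ = 2: w = (1)·v₁ + (2)·v₂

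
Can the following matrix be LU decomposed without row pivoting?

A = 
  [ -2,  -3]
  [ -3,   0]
Yes.
A[1,1] = -2 ≠ 0, so Gaussian elimination proceeds without a row swap: multiplier ℓ₂₁ = (-3)/(-2) = 3/2, and U[2,2] = 0 - (3/2)(-3) = 9/2.
L = 
  [  1,   0]
  [3/2,   1]
U = 
  [ -2,  -3]
  [  0, 9/2]
Check row 2 of LU: [(3/2)(-2), (3/2)(-3) + (9/2)] = [-3, 0] = row 2 of A ✓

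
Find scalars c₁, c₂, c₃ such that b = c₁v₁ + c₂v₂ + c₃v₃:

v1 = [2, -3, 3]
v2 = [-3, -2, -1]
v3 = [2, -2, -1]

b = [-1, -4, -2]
c1 = 0, c2 = 1, c3 = 1

b = 0·v1 + 1·v2 + 1·v3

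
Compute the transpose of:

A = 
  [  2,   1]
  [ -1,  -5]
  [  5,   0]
Aᵀ = 
  [  2,  -1,   5]
  [  1,  -5,   0]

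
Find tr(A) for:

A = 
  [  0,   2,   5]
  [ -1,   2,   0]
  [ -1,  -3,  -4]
-2

tr(A) = 0 + 2 + -4 = -2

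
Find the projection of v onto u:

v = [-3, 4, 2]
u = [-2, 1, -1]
v·u = (-3)(-2) + (4)(1) + (2)(-1) = 8
u·u = (-2)² + (1)² + (-1)² = 6
proj_u(v) = (v·u / u·u) × u = (8/6) × u = (4/3) × u

proj_u(v) = [-8/3, 4/3, -4/3]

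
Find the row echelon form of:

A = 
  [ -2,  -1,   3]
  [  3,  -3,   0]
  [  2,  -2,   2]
Row operations:
R2 → R2 + (3/2)·R1
R3 → R3 + (1)·R1
R3 → R3 - (2/3)·R2

Resulting echelon form:
REF = 
  [  -2,   -1,    3]
  [   0, -9/2,  9/2]
  [   0,    0,    2]

Rank = 3 (number of non-zero pivot rows).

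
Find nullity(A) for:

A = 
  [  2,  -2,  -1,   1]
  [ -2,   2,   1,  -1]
nullity(A) = 3

Row reduce:
R2 → R2 + (1)·R1
REF = 
  [  2,  -2,  -1,   1]
  [  0,   0,   0,   0]
Pivot columns: 1 → 1 pivot.
rank(A) = 1, so nullity(A) = 4 - 1 = 3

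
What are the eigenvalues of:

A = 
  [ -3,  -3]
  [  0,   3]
tr(A) = 0, det(A) = -9
Characteristic polynomial: λ² - tr(A)λ + det(A) = λ² - 9
λ² - 9 = (λ + 3)(λ - 3)

λ = 3, -3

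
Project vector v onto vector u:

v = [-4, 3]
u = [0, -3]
v·u = (-4)(0) + (3)(-3) = -9
u·u = (0)² + (-3)² = 9
proj_u(v) = (v·u / u·u) × u = (-9/9) × u = (-1) × u

proj_u(v) = [0, 3]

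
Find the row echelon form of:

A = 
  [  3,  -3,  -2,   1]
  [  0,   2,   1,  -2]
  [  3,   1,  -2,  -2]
Row operations:
R3 → R3 - (1)·R1
R3 → R3 - (2)·R2

Resulting echelon form:
REF = 
  [  3,  -3,  -2,   1]
  [  0,   2,   1,  -2]
  [  0,   0,  -2,   1]

Rank = 3 (number of non-zero pivot rows).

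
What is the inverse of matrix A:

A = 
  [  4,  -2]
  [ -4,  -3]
det(A) = (4)(-3) - (-2)(-4) = -20
For a 2×2 matrix, A⁻¹ = (1/det(A)) · [[d, -b], [-c, a]]
    = (-1/20) · [[-3, 2], [4, 4]]

A⁻¹ = 
  [ 3/20, -1/10]
  [ -1/5,  -1/5]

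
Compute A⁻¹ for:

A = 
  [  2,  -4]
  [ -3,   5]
det(A) = (2)(5) - (-4)(-3) = -2
For a 2×2 matrix, A⁻¹ = (1/det(A)) · [[d, -b], [-c, a]]
    = (-1/2) · [[5, 4], [3, 2]]

A⁻¹ = 
  [-5/2,   -2]
  [-3/2,   -1]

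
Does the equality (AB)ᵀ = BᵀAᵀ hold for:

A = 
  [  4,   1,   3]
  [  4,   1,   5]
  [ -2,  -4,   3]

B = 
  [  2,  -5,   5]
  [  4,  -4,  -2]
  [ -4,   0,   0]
Yes

(AB)ᵀ = 
  [  0,  -8, -32]
  [-24, -24,  26]
  [ 18,  18,  -2]

BᵀAᵀ = 
  [  0,  -8, -32]
  [-24, -24,  26]
  [ 18,  18,  -2]

Both sides are equal — this is the standard identity (AB)ᵀ = BᵀAᵀ, which holds for all A, B.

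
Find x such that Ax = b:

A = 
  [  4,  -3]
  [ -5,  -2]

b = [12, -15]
Row reduce the augmented matrix [A|b]:
R2 → R2 + (5/4)·R1
REF = 
  [    4,    -3,    12]
  [    0, -23/4,     0]

Back-substitution:
x₂ = 0 / (-23/4) = 0
x₁ = (12 - (-3)(0)) / 4 = 3

x = [3, 0]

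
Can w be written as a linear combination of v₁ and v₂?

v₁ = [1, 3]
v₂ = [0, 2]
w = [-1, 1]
Yes

Form the augmented matrix and row-reduce:
[v₁|v₂|w] = 
  [  1,   0,  -1]
  [  3,   2,   1]
R2 → R2 - (3)·R1
REF = 
  [  1,   0,  -1]
  [  0,   2,   4]

No row of the form [0 0 | nonzero], so the system is consistent. Back-substitution gives c₁ = -1, c₂ = 2: w = (-1)·v₁ + (2)·v₂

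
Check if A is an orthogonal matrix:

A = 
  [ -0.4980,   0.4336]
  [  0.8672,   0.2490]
No

AᵀA = 
  [  1,   0]
  [  0,   0.2500]
≠ I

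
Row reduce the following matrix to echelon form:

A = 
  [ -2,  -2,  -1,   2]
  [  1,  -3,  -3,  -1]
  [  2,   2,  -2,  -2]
Row operations:
R2 → R2 + (1/2)·R1
R3 → R3 + (1)·R1

Resulting echelon form:
REF = 
  [  -2,   -2,   -1,    2]
  [   0,   -4, -7/2,    0]
  [   0,    0,   -3,    0]

Rank = 3 (number of non-zero pivot rows).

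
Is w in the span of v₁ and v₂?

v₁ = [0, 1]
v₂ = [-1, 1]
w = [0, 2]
Yes

Form the augmented matrix and row-reduce:
[v₁|v₂|w] = 
  [  0,  -1,   0]
  [  1,   1,   2]
Swap R1 ↔ R2
REF = 
  [  1,   1,   2]
  [  0,  -1,   0]

No row of the form [0 0 | nonzero], so the system is consistent. Back-substitution gives c₁ = 2, c₂ = 0: w = (2)·v₁ + (0)·v₂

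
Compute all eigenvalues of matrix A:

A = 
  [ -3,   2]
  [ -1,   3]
λ = √7, -√7  (≈ 2.646, -2.646)

tr(A) = 0, det(A) = -7
Characteristic polynomial: λ² - tr(A)λ + det(A) = λ² - 7
λ² - 7 = 0  ⇒  λ = (0 ± √((0)² - 4·(-7)))/2 = (0 ± √(28))/2
  = √7,  -√7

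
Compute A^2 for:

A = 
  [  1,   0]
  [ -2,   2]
A² = A·A:
A²[1,1] = (1)(1) + (0)(-2) = 1
A²[1,2] = (1)(0) + (0)(2) = 0
A²[2,1] = (-2)(1) + (2)(-2) = -6
A²[2,2] = (-2)(0) + (2)(2) = 4
A² = 
  [  1,   0]
  [ -6,   4]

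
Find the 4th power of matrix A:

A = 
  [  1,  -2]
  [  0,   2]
A^4 = 
  [  1, -30]
  [  0,  16]

A² = A·A:
A²[1,1] = (1)(1) + (-2)(0) = 1
A²[1,2] = (1)(-2) + (-2)(2) = -6
A²[2,1] = (0)(1) + (2)(0) = 0
A²[2,2] = (0)(-2) + (2)(2) = 4
A² = 
  [  1,  -6]
  [  0,   4]

A^3 = A^2·A:
A^3[1,1] = (1)(1) + (-6)(0) = 1
A^3[1,2] = (1)(-2) + (-6)(2) = -14
A^3[2,1] = (0)(1) + (4)(0) = 0
A^3[2,2] = (0)(-2) + (4)(2) = 8
A^3 = 
  [  1, -14]
  [  0,   8]

A^4 = A^3·A:
A^4[1,1] = (1)(1) + (-14)(0) = 1
A^4[1,2] = (1)(-2) + (-14)(2) = -30
A^4[2,1] = (0)(1) + (8)(0) = 0
A^4[2,2] = (0)(-2) + (8)(2) = 16
A^4 = 
  [  1, -30]
  [  0,  16]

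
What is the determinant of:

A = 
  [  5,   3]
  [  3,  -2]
-19

For a 2×2 matrix, det = ad - bc = (5)(-2) - (3)(3) = -19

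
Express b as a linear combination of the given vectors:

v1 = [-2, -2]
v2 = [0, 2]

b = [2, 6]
c1 = -1, c2 = 2

b = -1·v1 + 2·v2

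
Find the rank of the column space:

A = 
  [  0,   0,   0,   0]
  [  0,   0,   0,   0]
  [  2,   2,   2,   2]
dim(Col(A)) = 1

Row reduce:
Swap R1 ↔ R3
REF = 
  [  2,   2,   2,   2]
  [  0,   0,   0,   0]
  [  0,   0,   0,   0]
Pivot columns: 1 → 1 pivot.
dim(Col(A)) = number of pivot columns = 1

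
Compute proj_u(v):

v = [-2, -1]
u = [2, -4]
v·u = (-2)(2) + (-1)(-4) = 0
u·u = (2)² + (-4)² = 20
proj_u(v) = (v·u / u·u) × u = (0/20) × u = (0) × u

proj_u(v) = [0, 0]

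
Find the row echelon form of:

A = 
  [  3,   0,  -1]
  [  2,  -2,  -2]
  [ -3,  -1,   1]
Row operations:
R2 → R2 - (2/3)·R1
R3 → R3 + (1)·R1
R3 → R3 - (1/2)·R2

Resulting echelon form:
REF = 
  [   3,    0,   -1]
  [   0,   -2, -4/3]
  [   0,    0,  2/3]

Rank = 3 (number of non-zero pivot rows).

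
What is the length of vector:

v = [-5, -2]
5.385

||v||₂ = √((-5)² + (-2)²) = √29 = 5.385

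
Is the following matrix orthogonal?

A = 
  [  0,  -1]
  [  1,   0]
Yes

AᵀA = 
  [  1,   0]
  [  0,   1]
= I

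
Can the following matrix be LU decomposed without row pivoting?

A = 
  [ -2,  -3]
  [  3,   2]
Yes.
A[1,1] = -2 ≠ 0, so Gaussian elimination proceeds without a row swap: multiplier ℓ₂₁ = (3)/(-2) = -3/2, and U[2,2] = 2 - (-3/2)(-3) = -5/2.
L = 
  [   1,    0]
  [-3/2,    1]
U = 
  [  -2,   -3]
  [   0, -5/2]
Check row 2 of LU: [(-3/2)(-2), (-3/2)(-3) + (-5/2)] = [3, 2] = row 2 of A ✓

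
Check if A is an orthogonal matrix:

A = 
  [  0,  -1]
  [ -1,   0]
Yes

AᵀA = 
  [  1,   0]
  [  0,   1]
= I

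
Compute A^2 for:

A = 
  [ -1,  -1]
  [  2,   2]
A² = A·A:
A²[1,1] = (-1)(-1) + (-1)(2) = -1
A²[1,2] = (-1)(-1) + (-1)(2) = -1
A²[2,1] = (2)(-1) + (2)(2) = 2
A²[2,2] = (2)(-1) + (2)(2) = 2
A² = 
  [ -1,  -1]
  [  2,   2]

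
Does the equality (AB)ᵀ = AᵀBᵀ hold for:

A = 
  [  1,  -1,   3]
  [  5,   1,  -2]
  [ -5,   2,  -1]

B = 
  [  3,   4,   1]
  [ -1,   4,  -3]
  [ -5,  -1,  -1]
No

(AB)ᵀ = 
  [-11,  24, -12]
  [ -3,  26, -11]
  [  1,   4, -10]

AᵀBᵀ = 
  [ 18,  34,  -5]
  [  3,  -1,   2]
  [  0,  -8, -12]

The two matrices differ, so (AB)ᵀ ≠ AᵀBᵀ in general. The correct identity is (AB)ᵀ = BᵀAᵀ.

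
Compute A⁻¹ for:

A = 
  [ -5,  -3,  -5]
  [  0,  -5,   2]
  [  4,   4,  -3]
det(A) = (-5)·((-5)(-3) - (2)(4)) - (-3)·((0)(-3) - (2)(4)) + (-5)·((0)(4) - (-5)(4))
  = (-5)(7) - (-3)(-8) + (-5)(20)
  = -159
det(A) = -159 ≠ 0, so A is invertible.

Cofactors Cᵢⱼ = (-1)ⁱ⁺ʲ·Mᵢⱼ:
C = 
  [  7,   8,  20]
  [-29,  35,   8]
  [-31,  10,  25]

adj(A) = Cᵀ:
adj(A) = 
  [  7, -29, -31]
  [  8,  35,  10]
  [ 20,   8,  25]

A⁻¹ = (-1/159) · adj(A):
A⁻¹ = 
  [ -7/159,  29/159,  31/159]
  [ -8/159, -35/159, -10/159]
  [-20/159,  -8/159, -25/159]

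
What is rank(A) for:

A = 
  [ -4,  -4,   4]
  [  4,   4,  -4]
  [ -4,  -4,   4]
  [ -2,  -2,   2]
rank(A) = 1

Row reduce:
R2 → R2 + (1)·R1
R3 → R3 - (1)·R1
R4 → R4 - (1/2)·R1
REF = 
  [ -4,  -4,   4]
  [  0,   0,   0]
  [  0,   0,   0]
  [  0,   0,   0]
Pivot columns: 1 → 1 pivot.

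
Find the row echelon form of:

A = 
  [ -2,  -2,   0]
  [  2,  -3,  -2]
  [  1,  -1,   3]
Row operations:
R2 → R2 + (1)·R1
R3 → R3 + (1/2)·R1
R3 → R3 - (2/5)·R2

Resulting echelon form:
REF = 
  [  -2,   -2,    0]
  [   0,   -5,   -2]
  [   0,    0, 19/5]

Rank = 3 (number of non-zero pivot rows).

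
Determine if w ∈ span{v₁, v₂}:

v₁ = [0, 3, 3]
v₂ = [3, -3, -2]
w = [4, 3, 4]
No

Form the augmented matrix and row-reduce:
[v₁|v₂|w] = 
  [  0,   3,   4]
  [  3,  -3,   3]
  [  3,  -2,   4]
Swap R1 ↔ R2
R3 → R3 - (1)·R1
R3 → R3 - (1/3)·R2
REF = 
  [   3,   -3,    3]
  [   0,    3,    4]
  [   0,    0, -1/3]

Row 3 reads [0 0 | -1/3], i.e. 0 = -1/3, so the system is inconsistent and w ∉ span{v₁, v₂}.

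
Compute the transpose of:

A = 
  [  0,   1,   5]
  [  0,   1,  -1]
Aᵀ = 
  [  0,   0]
  [  1,   1]
  [  5,  -1]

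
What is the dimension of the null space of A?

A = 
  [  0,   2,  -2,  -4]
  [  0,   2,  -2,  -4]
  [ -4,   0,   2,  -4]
nullity(A) = 2

Row reduce:
Swap R1 ↔ R3
R3 → R3 - (1)·R2
REF = 
  [ -4,   0,   2,  -4]
  [  0,   2,  -2,  -4]
  [  0,   0,   0,   0]
Pivot columns: 1, 2 → 2 pivots.
rank(A) = 2, so nullity(A) = 4 - 2 = 2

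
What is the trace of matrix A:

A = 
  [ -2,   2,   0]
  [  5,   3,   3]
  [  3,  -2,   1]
2

tr(A) = -2 + 3 + 1 = 2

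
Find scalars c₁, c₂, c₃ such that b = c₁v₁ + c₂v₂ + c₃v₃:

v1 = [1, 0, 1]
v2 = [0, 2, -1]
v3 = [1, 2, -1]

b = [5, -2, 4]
c1 = 3, c2 = -3, c3 = 2

b = 3·v1 + -3·v2 + 2·v3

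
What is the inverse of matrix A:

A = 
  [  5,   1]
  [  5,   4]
det(A) = (5)(4) - (1)(5) = 15
For a 2×2 matrix, A⁻¹ = (1/det(A)) · [[d, -b], [-c, a]]
    = (1/15) · [[4, -1], [-5, 5]]

A⁻¹ = 
  [ 4/15, -1/15]
  [ -1/3,   1/3]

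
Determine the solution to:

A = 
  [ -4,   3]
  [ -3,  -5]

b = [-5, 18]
Row reduce the augmented matrix [A|b]:
R2 → R2 - (3/4)·R1
REF = 
  [   -4,     3,    -5]
  [    0, -29/4,  87/4]

Back-substitution:
x₂ = (87/4) / (-29/4) = -3
x₁ = (-5 - (3)(-3)) / (-4) = -1

x = [-1, -3]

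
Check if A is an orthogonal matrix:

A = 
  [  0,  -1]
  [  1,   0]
Yes

AᵀA = 
  [  1,   0]
  [  0,   1]
= I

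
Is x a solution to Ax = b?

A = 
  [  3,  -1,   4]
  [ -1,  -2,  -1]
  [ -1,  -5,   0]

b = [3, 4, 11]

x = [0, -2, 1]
No

Ax = [6, 3, 10] ≠ b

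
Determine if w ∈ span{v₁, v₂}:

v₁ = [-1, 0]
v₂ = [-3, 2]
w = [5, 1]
Yes

Form the augmented matrix and row-reduce:
[v₁|v₂|w] = 
  [ -1,  -3,   5]
  [  0,   2,   1]
(already in echelon form — no row operations needed)

No row of the form [0 0 | nonzero], so the system is consistent. Back-substitution gives c₁ = -13/2, c₂ = 1/2: w = (-13/2)·v₁ + (1/2)·v₂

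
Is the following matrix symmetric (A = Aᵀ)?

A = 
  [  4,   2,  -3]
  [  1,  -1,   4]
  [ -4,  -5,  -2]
No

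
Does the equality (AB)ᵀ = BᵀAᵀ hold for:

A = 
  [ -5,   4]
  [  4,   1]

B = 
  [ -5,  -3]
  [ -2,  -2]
Yes

(AB)ᵀ = 
  [ 17, -22]
  [  7, -14]

BᵀAᵀ = 
  [ 17, -22]
  [  7, -14]

Both sides are equal — this is the standard identity (AB)ᵀ = BᵀAᵀ, which holds for all A, B.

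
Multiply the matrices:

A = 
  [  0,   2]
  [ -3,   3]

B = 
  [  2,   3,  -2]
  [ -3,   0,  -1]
A is 2×2 and B is 2×3, so AB is 2×3. Each entry is (row of A)·(column of B):
AB[1,1] = (0)(2) + (2)(-3) = -6
AB[1,2] = (0)(3) + (2)(0) = 0
AB[1,3] = (0)(-2) + (2)(-1) = -2
AB[2,1] = (-3)(2) + (3)(-3) = -15
AB[2,2] = (-3)(3) + (3)(0) = -9
AB[2,3] = (-3)(-2) + (3)(-1) = 3

AB = 
  [ -6,   0,  -2]
  [-15,  -9,   3]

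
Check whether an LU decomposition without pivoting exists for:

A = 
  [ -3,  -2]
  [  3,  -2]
Yes.
A[1,1] = -3 ≠ 0, so Gaussian elimination proceeds without a row swap: multiplier ℓ₂₁ = (3)/(-3) = -1, and U[2,2] = -2 - (-1)(-2) = -4.
L = 
  [  1,   0]
  [ -1,   1]
U = 
  [ -3,  -2]
  [  0,  -4]
Check row 2 of LU: [(-1)(-3), (-1)(-2) + (-4)] = [3, -2] = row 2 of A ✓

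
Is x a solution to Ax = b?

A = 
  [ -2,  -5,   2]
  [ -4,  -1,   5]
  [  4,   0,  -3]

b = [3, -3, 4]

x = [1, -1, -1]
No

Ax = [1, -8, 7] ≠ b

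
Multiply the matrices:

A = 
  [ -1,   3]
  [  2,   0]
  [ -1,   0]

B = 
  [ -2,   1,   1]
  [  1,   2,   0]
A is 3×2 and B is 2×3, so AB is 3×3. Each entry is (row of A)·(column of B):
AB[1,1] = (-1)(-2) + (3)(1) = 5
AB[1,2] = (-1)(1) + (3)(2) = 5
AB[1,3] = (-1)(1) + (3)(0) = -1
AB[2,1] = (2)(-2) + (0)(1) = -4
AB[2,2] = (2)(1) + (0)(2) = 2
AB[2,3] = (2)(1) + (0)(0) = 2
AB[3,1] = (-1)(-2) + (0)(1) = 2
AB[3,2] = (-1)(1) + (0)(2) = -1
AB[3,3] = (-1)(1) + (0)(0) = -1

AB = 
  [  5,   5,  -1]
  [ -4,   2,   2]
  [  2,  -1,  -1]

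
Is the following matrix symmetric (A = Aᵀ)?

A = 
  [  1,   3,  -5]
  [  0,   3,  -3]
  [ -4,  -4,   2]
No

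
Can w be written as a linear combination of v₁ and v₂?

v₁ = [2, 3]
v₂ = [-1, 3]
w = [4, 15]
Yes

Form the augmented matrix and row-reduce:
[v₁|v₂|w] = 
  [  2,  -1,   4]
  [  3,   3,  15]
R2 → R2 - (3/2)·R1
REF = 
  [  2,  -1,   4]
  [  0, 9/2,   9]

No row of the form [0 0 | nonzero], so the system is consistent. Back-substitution gives c₁ = 3, c₂ = 2: w = (3)·v₁ + (2)·v₂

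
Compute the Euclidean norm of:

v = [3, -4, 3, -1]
5.916

||v||₂ = √((3)² + (-4)² + (3)² + (-1)²) = √35 = 5.916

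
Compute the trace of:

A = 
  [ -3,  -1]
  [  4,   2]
-1

tr(A) = -3 + 2 = -1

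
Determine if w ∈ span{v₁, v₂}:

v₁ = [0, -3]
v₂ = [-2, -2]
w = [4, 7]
Yes

Form the augmented matrix and row-reduce:
[v₁|v₂|w] = 
  [  0,  -2,   4]
  [ -3,  -2,   7]
Swap R1 ↔ R2
REF = 
  [ -3,  -2,   7]
  [  0,  -2,   4]

No row of the form [0 0 | nonzero], so the system is consistent. Back-substitution gives c₁ = -1, c₂ = -2: w = (-1)·v₁ + (-2)·v₂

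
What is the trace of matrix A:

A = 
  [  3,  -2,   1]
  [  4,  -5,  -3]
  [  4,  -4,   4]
2

tr(A) = 3 + -5 + 4 = 2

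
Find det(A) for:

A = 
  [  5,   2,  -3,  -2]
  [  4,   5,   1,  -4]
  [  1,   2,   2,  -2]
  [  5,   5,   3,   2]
128

Cofactor expansion along row 1: det(A) = a₁₁M₁₁ - a₁₂M₁₂ + a₁₃M₁₃ - a₁₄M₁₄

M₁₁ = det[[5, 1, -4]; [2, 2, -2]; [5, 3, 2]]
  = (5)·((2)(2) - (-2)(3)) - (1)·((2)(2) - (-2)(5)) + (-4)·((2)(3) - (2)(5))
  = (5)(10) - (1)(14) + (-4)(-4)
  = 52
M₁₂ = det[[4, 1, -4]; [1, 2, -2]; [5, 3, 2]]
  = (4)·((2)(2) - (-2)(3)) - (1)·((1)(2) - (-2)(5)) + (-4)·((1)(3) - (2)(5))
  = (4)(10) - (1)(12) + (-4)(-7)
  = 56
M₁₃ = det[[4, 5, -4]; [1, 2, -2]; [5, 5, 2]]
  = (4)·((2)(2) - (-2)(5)) - (5)·((1)(2) - (-2)(5)) + (-4)·((1)(5) - (2)(5))
  = (4)(14) - (5)(12) + (-4)(-5)
  = 16
M₁₄ = det[[4, 5, 1]; [1, 2, 2]; [5, 5, 3]]
  = (4)·((2)(3) - (2)(5)) - (5)·((1)(3) - (2)(5)) + (1)·((1)(5) - (2)(5))
  = (4)(-4) - (5)(-7) + (1)(-5)
  = 14

det(A) = (5)(52) - (2)(56) + (-3)(16) - (-2)(14) = 128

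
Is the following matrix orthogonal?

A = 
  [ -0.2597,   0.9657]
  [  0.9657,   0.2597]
Yes

AᵀA = 
  [  1,   0]
  [  0,   1]
≈ I (equal to I up to the 4-dp rounding of the entries)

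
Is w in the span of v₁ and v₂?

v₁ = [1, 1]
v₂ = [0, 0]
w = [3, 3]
Yes

Form the augmented matrix and row-reduce:
[v₁|v₂|w] = 
  [  1,   0,   3]
  [  1,   0,   3]
R2 → R2 - (1)·R1
REF = 
  [  1,   0,   3]
  [  0,   0,   0]

No row of the form [0 0 | nonzero], so the system is consistent. Back-substitution gives c₁ = 3, c₂ = 0: w = (3)·v₁ + (0)·v₂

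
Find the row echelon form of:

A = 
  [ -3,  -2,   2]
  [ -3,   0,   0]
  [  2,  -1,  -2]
Row operations:
R2 → R2 - (1)·R1
R3 → R3 + (2/3)·R1
R3 → R3 + (7/6)·R2

Resulting echelon form:
REF = 
  [ -3,  -2,   2]
  [  0,   2,  -2]
  [  0,   0,  -3]

Rank = 3 (number of non-zero pivot rows).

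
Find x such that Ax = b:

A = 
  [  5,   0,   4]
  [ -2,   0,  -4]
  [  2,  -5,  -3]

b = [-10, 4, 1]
Row reduce the augmented matrix [A|b]:
R2 → R2 + (2/5)·R1
R3 → R3 - (2/5)·R1
Swap R2 ↔ R3
REF = 
  [    5,     0,     4,   -10]
  [    0,    -5, -23/5,     5]
  [    0,     0, -12/5,     0]

Back-substitution:
x₃ = 0 / (-12/5) = 0
x₂ = (5 - (-23/5)(0)) / (-5) = -1
x₁ = (-10 - (0)(-1) - (4)(0)) / 5 = -2

x = [-2, -1, 0]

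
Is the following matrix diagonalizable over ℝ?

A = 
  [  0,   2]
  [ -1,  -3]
Yes

tr(A) = -3, det(A) = 2
Characteristic polynomial: λ² - tr(A)λ + det(A) = λ² + 3λ + 2
λ² + 3λ + 2 = (λ + 2)(λ + 1)
Eigenvalues: -1, -2
λ=-2: alg. mult. = 1, geom. mult. = 2 - rank(A - (-2)I) = 2 - 1 = 1
λ=-1: alg. mult. = 1, geom. mult. = 2 - rank(A - (-1)I) = 2 - 1 = 1
Sum of geometric multiplicities equals n, so A has n independent eigenvectors.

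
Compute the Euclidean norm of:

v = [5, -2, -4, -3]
7.348

||v||₂ = √((5)² + (-2)² + (-4)² + (-3)²) = √54 = 7.348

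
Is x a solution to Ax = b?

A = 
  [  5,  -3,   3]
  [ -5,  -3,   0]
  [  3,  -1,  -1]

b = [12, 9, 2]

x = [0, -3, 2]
No

Ax = [15, 9, 1] ≠ b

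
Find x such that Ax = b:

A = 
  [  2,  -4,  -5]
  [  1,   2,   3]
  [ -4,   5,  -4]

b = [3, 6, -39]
x = [3, -3, 3]

Row reduce the augmented matrix [A|b]:
R2 → R2 - (1/2)·R1
R3 → R3 + (2)·R1
R3 → R3 + (3/4)·R2
REF = 
  [     2,     -4,     -5,      3]
  [     0,      4,   11/2,    9/2]
  [     0,      0,  -79/8, -237/8]

Back-substitution:
x₃ = (-237/8) / (-79/8) = 3
x₂ = (9/2 - (11/2)(3)) / 4 = -3
x₁ = (3 - (-4)(-3) - (-5)(3)) / 2 = 3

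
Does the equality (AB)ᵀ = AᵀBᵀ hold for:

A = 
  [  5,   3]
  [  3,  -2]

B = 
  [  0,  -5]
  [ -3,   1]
No

(AB)ᵀ = 
  [ -9,   6]
  [-22, -17]

AᵀBᵀ = 
  [-15, -12]
  [ 10, -11]

The two matrices differ, so (AB)ᵀ ≠ AᵀBᵀ in general. The correct identity is (AB)ᵀ = BᵀAᵀ.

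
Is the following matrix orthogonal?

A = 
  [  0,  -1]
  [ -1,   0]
Yes

AᵀA = 
  [  1,   0]
  [  0,   1]
= I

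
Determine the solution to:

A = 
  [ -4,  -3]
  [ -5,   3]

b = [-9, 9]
x = [0, 3]

Row reduce the augmented matrix [A|b]:
R2 → R2 - (5/4)·R1
REF = 
  [  -4,   -3,   -9]
  [   0, 27/4, 81/4]

Back-substitution:
x₂ = (81/4) / (27/4) = 3
x₁ = (-9 - (-3)(3)) / (-4) = 0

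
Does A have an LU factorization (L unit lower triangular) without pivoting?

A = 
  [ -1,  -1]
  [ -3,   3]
Yes.
A[1,1] = -1 ≠ 0, so Gaussian elimination proceeds without a row swap: multiplier ℓ₂₁ = (-3)/(-1) = 3, and U[2,2] = 3 - (3)(-1) = 6.
L = 
  [  1,   0]
  [  3,   1]
U = 
  [ -1,  -1]
  [  0,   6]
Check row 2 of LU: [(3)(-1), (3)(-1) + 6] = [-3, 3] = row 2 of A ✓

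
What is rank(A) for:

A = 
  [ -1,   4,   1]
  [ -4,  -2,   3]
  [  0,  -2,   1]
rank(A) = 3

Row reduce:
R2 → R2 - (4)·R1
R3 → R3 - (1/9)·R2
REF = 
  [  -1,    4,    1]
  [   0,  -18,   -1]
  [   0,    0, 10/9]
Pivot columns: 1, 2, 3 → 3 pivots.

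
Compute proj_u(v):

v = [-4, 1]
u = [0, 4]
v·u = (-4)(0) + (1)(4) = 4
u·u = (0)² + (4)² = 16
proj_u(v) = (v·u / u·u) × u = (4/16) × u = (1/4) × u

proj_u(v) = [0, 1]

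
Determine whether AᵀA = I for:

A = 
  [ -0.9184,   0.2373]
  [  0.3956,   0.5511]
No

AᵀA = 
  [  1,   0.0001]
  [  0.0001,   0.3600]
≠ I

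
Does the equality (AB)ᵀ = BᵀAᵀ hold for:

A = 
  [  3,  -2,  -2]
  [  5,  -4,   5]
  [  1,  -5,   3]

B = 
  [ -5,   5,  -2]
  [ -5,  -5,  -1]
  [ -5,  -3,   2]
Yes

(AB)ᵀ = 
  [  5, -30,   5]
  [ 31,  30,  21]
  [ -8,   4,   9]

BᵀAᵀ = 
  [  5, -30,   5]
  [ 31,  30,  21]
  [ -8,   4,   9]

Both sides are equal — this is the standard identity (AB)ᵀ = BᵀAᵀ, which holds for all A, B.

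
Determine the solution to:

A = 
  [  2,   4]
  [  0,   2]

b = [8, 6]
Row reduce the augmented matrix [A|b]:
(already in echelon form)
REF = 
  [  2,   4,   8]
  [  0,   2,   6]

Back-substitution:
x₂ = 6 / 2 = 3
x₁ = (8 - (4)(3)) / 2 = -2

x = [-2, 3]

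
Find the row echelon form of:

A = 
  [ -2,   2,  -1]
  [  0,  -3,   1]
Row operations:
No row operations needed (already in echelon form).

Resulting echelon form:
REF = 
  [ -2,   2,  -1]
  [  0,  -3,   1]

Rank = 2 (number of non-zero pivot rows).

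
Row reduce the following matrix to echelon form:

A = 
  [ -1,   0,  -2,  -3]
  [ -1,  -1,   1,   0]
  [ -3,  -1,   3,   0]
Row operations:
R2 → R2 - (1)·R1
R3 → R3 - (3)·R1
R3 → R3 - (1)·R2

Resulting echelon form:
REF = 
  [ -1,   0,  -2,  -3]
  [  0,  -1,   3,   3]
  [  0,   0,   6,   6]

Rank = 3 (number of non-zero pivot rows).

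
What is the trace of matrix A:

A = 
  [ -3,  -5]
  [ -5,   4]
1

tr(A) = -3 + 4 = 1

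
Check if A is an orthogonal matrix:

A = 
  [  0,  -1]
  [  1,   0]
Yes

AᵀA = 
  [  1,   0]
  [  0,   1]
= I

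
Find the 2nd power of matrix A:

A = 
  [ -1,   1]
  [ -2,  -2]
A² = A·A:
A²[1,1] = (-1)(-1) + (1)(-2) = -1
A²[1,2] = (-1)(1) + (1)(-2) = -3
A²[2,1] = (-2)(-1) + (-2)(-2) = 6
A²[2,2] = (-2)(1) + (-2)(-2) = 2
A² = 
  [ -1,  -3]
  [  6,   2]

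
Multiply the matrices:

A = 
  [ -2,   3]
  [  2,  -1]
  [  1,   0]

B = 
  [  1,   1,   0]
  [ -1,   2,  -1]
AB = 
  [ -5,   4,  -3]
  [  3,   0,   1]
  [  1,   1,   0]

A is 3×2 and B is 2×3, so AB is 3×3. Each entry is (row of A)·(column of B):
AB[1,1] = (-2)(1) + (3)(-1) = -5
AB[1,2] = (-2)(1) + (3)(2) = 4
AB[1,3] = (-2)(0) + (3)(-1) = -3
AB[2,1] = (2)(1) + (-1)(-1) = 3
AB[2,2] = (2)(1) + (-1)(2) = 0
AB[2,3] = (2)(0) + (-1)(-1) = 1
AB[3,1] = (1)(1) + (0)(-1) = 1
AB[3,2] = (1)(1) + (0)(2) = 1
AB[3,3] = (1)(0) + (0)(-1) = 0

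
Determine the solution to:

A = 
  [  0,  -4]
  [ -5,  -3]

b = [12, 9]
x = [0, -3]

Row reduce the augmented matrix [A|b]:
Swap R1 ↔ R2
REF = 
  [ -5,  -3,   9]
  [  0,  -4,  12]

Back-substitution:
x₂ = 12 / (-4) = -3
x₁ = (9 - (-3)(-3)) / (-5) = 0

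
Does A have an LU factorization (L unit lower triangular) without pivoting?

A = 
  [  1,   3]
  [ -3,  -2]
Yes.
A[1,1] = 1 ≠ 0, so Gaussian elimination proceeds without a row swap: multiplier ℓ₂₁ = (-3)/(1) = -3, and U[2,2] = -2 - (-3)(3) = 7.
L = 
  [  1,   0]
  [ -3,   1]
U = 
  [  1,   3]
  [  0,   7]
Check row 2 of LU: [(-3)(1), (-3)(3) + 7] = [-3, -2] = row 2 of A ✓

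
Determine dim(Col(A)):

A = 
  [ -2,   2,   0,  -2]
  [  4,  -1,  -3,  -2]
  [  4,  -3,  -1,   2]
dim(Col(A)) = 2

Row reduce:
R2 → R2 + (2)·R1
R3 → R3 + (2)·R1
R3 → R3 - (1/3)·R2
REF = 
  [ -2,   2,   0,  -2]
  [  0,   3,  -3,  -6]
  [  0,   0,   0,   0]
Pivot columns: 1, 2 → 2 pivots.
dim(Col(A)) = number of pivot columns = 2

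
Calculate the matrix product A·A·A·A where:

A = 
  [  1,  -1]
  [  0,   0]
A^4 = 
  [  1,  -1]
  [  0,   0]

A² = A·A:
A²[1,1] = (1)(1) + (-1)(0) = 1
A²[1,2] = (1)(-1) + (-1)(0) = -1
A²[2,1] = (0)(1) + (0)(0) = 0
A²[2,2] = (0)(-1) + (0)(0) = 0
A² = 
  [  1,  -1]
  [  0,   0]

A^3 = A^2·A:
A^3[1,1] = (1)(1) + (-1)(0) = 1
A^3[1,2] = (1)(-1) + (-1)(0) = -1
A^3[2,1] = (0)(1) + (0)(0) = 0
A^3[2,2] = (0)(-1) + (0)(0) = 0
A^3 = 
  [  1,  -1]
  [  0,   0]

A^4 = A^3·A:
A^4[1,1] = (1)(1) + (-1)(0) = 1
A^4[1,2] = (1)(-1) + (-1)(0) = -1
A^4[2,1] = (0)(1) + (0)(0) = 0
A^4[2,2] = (0)(-1) + (0)(0) = 0
A^4 = 
  [  1,  -1]
  [  0,   0]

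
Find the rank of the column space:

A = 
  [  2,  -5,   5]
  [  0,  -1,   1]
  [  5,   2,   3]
dim(Col(A)) = 3

Row reduce:
R3 → R3 - (5/2)·R1
R3 → R3 + (29/2)·R2
REF = 
  [  2,  -5,   5]
  [  0,  -1,   1]
  [  0,   0,   5]
Pivot columns: 1, 2, 3 → 3 pivots.
dim(Col(A)) = number of pivot columns = 3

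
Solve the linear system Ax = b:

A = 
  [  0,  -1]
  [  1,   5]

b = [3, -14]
x = [1, -3]

Row reduce the augmented matrix [A|b]:
Swap R1 ↔ R2
REF = 
  [  1,   5, -14]
  [  0,  -1,   3]

Back-substitution:
x₂ = 3 / (-1) = -3
x₁ = (-14 - (5)(-3)) / 1 = 1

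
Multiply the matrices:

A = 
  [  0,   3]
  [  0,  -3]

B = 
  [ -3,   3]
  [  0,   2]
AB = 
  [  0,   6]
  [  0,  -6]

A is 2×2 and B is 2×2, so AB is 2×2. Each entry is (row of A)·(column of B):
AB[1,1] = (0)(-3) + (3)(0) = 0
AB[1,2] = (0)(3) + (3)(2) = 6
AB[2,1] = (0)(-3) + (-3)(0) = 0
AB[2,2] = (0)(3) + (-3)(2) = -6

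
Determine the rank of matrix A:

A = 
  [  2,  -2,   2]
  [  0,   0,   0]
rank(A) = 1

Row reduce:
(no row operations needed)
REF = 
  [  2,  -2,   2]
  [  0,   0,   0]
Pivot columns: 1 → 1 pivot.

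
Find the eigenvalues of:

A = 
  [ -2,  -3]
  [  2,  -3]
tr(A) = -5, det(A) = 12
Characteristic polynomial: λ² - tr(A)λ + det(A) = λ² + 5λ + 12
λ² + 5λ + 12 = 0  ⇒  λ = (-5 ± √((5)² - 4·(12)))/2 = (-5 ± √(-23))/2
  = (-5 + i√23)/2,  (-5 - i√23)/2

λ = (-5 + i√23)/2, (-5 - i√23)/2  (≈ -2.5 + 2.398i, -2.5 - 2.398i)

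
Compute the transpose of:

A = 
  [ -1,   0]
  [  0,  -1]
Aᵀ = 
  [ -1,   0]
  [  0,  -1]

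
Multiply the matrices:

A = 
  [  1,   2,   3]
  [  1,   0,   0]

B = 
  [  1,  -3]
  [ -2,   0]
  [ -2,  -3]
A is 2×3 and B is 3×2, so AB is 2×2. Each entry is (row of A)·(column of B):
AB[1,1] = (1)(1) + (2)(-2) + (3)(-2) = -9
AB[1,2] = (1)(-3) + (2)(0) + (3)(-3) = -12
AB[2,1] = (1)(1) + (0)(-2) + (0)(-2) = 1
AB[2,2] = (1)(-3) + (0)(0) + (0)(-3) = -3

AB = 
  [ -9, -12]
  [  1,  -3]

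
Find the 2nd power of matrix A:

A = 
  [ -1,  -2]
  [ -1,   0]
A² = A·A:
A²[1,1] = (-1)(-1) + (-2)(-1) = 3
A²[1,2] = (-1)(-2) + (-2)(0) = 2
A²[2,1] = (-1)(-1) + (0)(-1) = 1
A²[2,2] = (-1)(-2) + (0)(0) = 2
A² = 
  [  3,   2]
  [  1,   2]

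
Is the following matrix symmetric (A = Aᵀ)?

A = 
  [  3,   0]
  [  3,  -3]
No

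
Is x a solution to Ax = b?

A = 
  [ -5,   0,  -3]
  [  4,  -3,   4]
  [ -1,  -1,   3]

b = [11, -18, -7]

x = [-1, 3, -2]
No

Ax = [11, -21, -8] ≠ b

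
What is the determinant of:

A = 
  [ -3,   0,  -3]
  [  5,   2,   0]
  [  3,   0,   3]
0

Cofactor expansion along row 1:
det(A) = (-3)·((2)(3) - (0)(0)) - (0)·((5)(3) - (0)(3)) + (-3)·((5)(0) - (2)(3))
  = (-3)(6) - (0)(15) + (-3)(-6)
  = 0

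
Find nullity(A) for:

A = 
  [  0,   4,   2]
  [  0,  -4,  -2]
nullity(A) = 2

Row reduce:
R2 → R2 + (1)·R1
REF = 
  [  0,   4,   2]
  [  0,   0,   0]
Pivot columns: 2 → 1 pivot.
rank(A) = 1, so nullity(A) = 3 - 1 = 2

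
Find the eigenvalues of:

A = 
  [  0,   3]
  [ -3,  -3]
tr(A) = -3, det(A) = 9
Characteristic polynomial: λ² - tr(A)λ + det(A) = λ² + 3λ + 9
λ² + 3λ + 9 = 0  ⇒  λ = (-3 ± √((3)² - 4·(9)))/2 = (-3 ± √(-27))/2
  = (-3 + 3i√3)/2,  (-3 - 3i√3)/2

λ = (-3 + 3i√3)/2, (-3 - 3i√3)/2  (≈ -1.5 + 2.598i, -1.5 - 2.598i)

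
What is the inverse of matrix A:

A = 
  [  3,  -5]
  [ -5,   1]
det(A) = (3)(1) - (-5)(-5) = -22
For a 2×2 matrix, A⁻¹ = (1/det(A)) · [[d, -b], [-c, a]]
    = (-1/22) · [[1, 5], [5, 3]]

A⁻¹ = 
  [-1/22, -5/22]
  [-5/22, -3/22]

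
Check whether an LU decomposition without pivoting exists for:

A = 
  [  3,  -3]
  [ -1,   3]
Yes.
A[1,1] = 3 ≠ 0, so Gaussian elimination proceeds without a row swap: multiplier ℓ₂₁ = (-1)/(3) = -1/3, and U[2,2] = 3 - (-1/3)(-3) = 2.
L = 
  [   1,    0]
  [-1/3,    1]
U = 
  [  3,  -3]
  [  0,   2]
Check row 2 of LU: [(-1/3)(3), (-1/3)(-3) + 2] = [-1, 3] = row 2 of A ✓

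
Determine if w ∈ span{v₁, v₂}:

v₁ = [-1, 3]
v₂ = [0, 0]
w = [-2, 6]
Yes

Form the augmented matrix and row-reduce:
[v₁|v₂|w] = 
  [ -1,   0,  -2]
  [  3,   0,   6]
R2 → R2 + (3)·R1
REF = 
  [ -1,   0,  -2]
  [  0,   0,   0]

No row of the form [0 0 | nonzero], so the system is consistent. Back-substitution gives c₁ = 2, c₂ = 0: w = (2)·v₁ + (0)·v₂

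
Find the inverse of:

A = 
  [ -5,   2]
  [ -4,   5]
det(A) = (-5)(5) - (2)(-4) = -17
For a 2×2 matrix, A⁻¹ = (1/det(A)) · [[d, -b], [-c, a]]
    = (-1/17) · [[5, -2], [4, -5]]

A⁻¹ = 
  [-5/17,  2/17]
  [-4/17,  5/17]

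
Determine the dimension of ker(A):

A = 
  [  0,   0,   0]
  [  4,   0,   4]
nullity(A) = 2

Row reduce:
Swap R1 ↔ R2
REF = 
  [  4,   0,   4]
  [  0,   0,   0]
Pivot columns: 1 → 1 pivot.
rank(A) = 1, so nullity(A) = 3 - 1 = 2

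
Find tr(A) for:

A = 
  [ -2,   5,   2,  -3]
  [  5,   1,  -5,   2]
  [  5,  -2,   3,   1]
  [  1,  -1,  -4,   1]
3

tr(A) = -2 + 1 + 3 + 1 = 3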